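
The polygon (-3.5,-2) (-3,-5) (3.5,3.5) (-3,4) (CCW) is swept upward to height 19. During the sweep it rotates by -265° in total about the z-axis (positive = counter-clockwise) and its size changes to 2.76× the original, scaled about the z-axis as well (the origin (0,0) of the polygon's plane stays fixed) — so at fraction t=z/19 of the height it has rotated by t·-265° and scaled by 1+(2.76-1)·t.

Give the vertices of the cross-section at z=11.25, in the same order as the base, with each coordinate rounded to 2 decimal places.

Cross-section at z=11.25: (4.97,6.56) (1.63,11.80) (-3.77,-9.38) (8.84,-5.11)

t = z/height = 11.25/19 = 0.592105
s = 1 + (scale-1)·z/height = 1 + (2.76-1)·11.25/19 = 2.042105
θ = twist·z/height = -265°·11.25/19 = -156.9079° = -2.738559 rad
cos θ = -0.919876, sin θ = -0.392210 (intermediates below are computed at full precision and shown rounded to 5 d.p.)
v1: (-3.5,-2) → rotate → (2.43514,3.21249) → ×s → (4.97282,6.56024) → (4.97,6.56)
v2: (-3,-5) → rotate → (0.79857,5.77601) → ×s → (1.63077,11.79522) → (1.63,11.80)
v3: (3.5,3.5) → rotate → (-1.84683,-4.59230) → ×s → (-3.77142,-9.37796) → (-3.77,-9.38)
v4: (-3,4) → rotate → (4.32847,-2.50287) → ×s → (8.83919,-5.11113) → (8.84,-5.11)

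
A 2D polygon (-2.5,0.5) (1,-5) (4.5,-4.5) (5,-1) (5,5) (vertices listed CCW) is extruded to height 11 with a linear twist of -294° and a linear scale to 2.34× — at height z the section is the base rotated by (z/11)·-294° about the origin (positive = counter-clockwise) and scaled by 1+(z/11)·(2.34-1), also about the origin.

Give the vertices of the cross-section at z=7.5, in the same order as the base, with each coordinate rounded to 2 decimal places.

t = z/height = 7.5/11 = 0.681818
s = 1 + (scale-1)·z/height = 1 + (2.34-1)·7.5/11 = 1.913636
θ = twist·z/height = -294°·7.5/11 = -200.4545° = -3.498592 rad
cos θ = -0.936950, sin θ = 0.349464 (intermediates below are computed at full precision and shown rounded to 5 d.p.)
v1: (-2.5,0.5) → rotate → (2.16764,-1.34214) → ×s → (4.14808,-2.56836) → (4.15,-2.57)
v2: (1,-5) → rotate → (0.81037,5.03421) → ×s → (1.55076,9.63365) → (1.55,9.63)
v3: (4.5,-4.5) → rotate → (-2.64368,5.78886) → ×s → (-5.05905,11.07778) → (-5.06,11.08)
v4: (5,-1) → rotate → (-4.33528,2.68427) → ×s → (-8.29616,5.13672) → (-8.30,5.14)
v5: (5,5) → rotate → (-6.43207,-2.93743) → ×s → (-12.30864,-5.62117) → (-12.31,-5.62)

Cross-section at z=7.5: (4.15,-2.57) (1.55,9.63) (-5.06,11.08) (-8.30,5.14) (-12.31,-5.62)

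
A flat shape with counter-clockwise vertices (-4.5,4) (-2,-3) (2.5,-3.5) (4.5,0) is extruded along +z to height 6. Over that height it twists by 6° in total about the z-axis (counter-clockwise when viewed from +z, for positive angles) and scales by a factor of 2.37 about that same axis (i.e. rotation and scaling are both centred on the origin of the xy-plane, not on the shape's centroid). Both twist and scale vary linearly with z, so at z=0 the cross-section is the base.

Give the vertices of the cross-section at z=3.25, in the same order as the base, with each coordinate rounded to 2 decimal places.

Cross-section at z=3.25: (-8.22,6.51) (-3.18,-5.42) (4.69,-5.84) (7.83,0.44)

t = z/height = 3.25/6 = 0.541667
s = 1 + (scale-1)·z/height = 1 + (2.37-1)·3.25/6 = 1.742083
θ = twist·z/height = 6°·3.25/6 = 3.2500° = 0.056723 rad
cos θ = 0.998392, sin θ = 0.056693 (intermediates below are computed at full precision and shown rounded to 5 d.p.)
v1: (-4.5,4) → rotate → (-4.71953,3.73845) → ×s → (-8.22182,6.51269) → (-8.22,6.51)
v2: (-2,-3) → rotate → (-1.82670,-3.10856) → ×s → (-3.18227,-5.41537) → (-3.18,-5.42)
v3: (2.5,-3.5) → rotate → (2.69440,-3.35264) → ×s → (4.69388,-5.84058) → (4.69,-5.84)
v4: (4.5,0) → rotate → (4.49276,0.25512) → ×s → (7.82677,0.44444) → (7.83,0.44)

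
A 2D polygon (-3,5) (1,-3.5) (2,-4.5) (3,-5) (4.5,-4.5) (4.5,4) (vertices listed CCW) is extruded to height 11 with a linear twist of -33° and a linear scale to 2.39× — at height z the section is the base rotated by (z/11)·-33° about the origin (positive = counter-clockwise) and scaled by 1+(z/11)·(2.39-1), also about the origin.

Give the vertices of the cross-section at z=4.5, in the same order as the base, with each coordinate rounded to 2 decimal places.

t = z/height = 4.5/11 = 0.409091
s = 1 + (scale-1)·z/height = 1 + (2.39-1)·4.5/11 = 1.568636
θ = twist·z/height = -33°·4.5/11 = -13.5000° = -0.235619 rad
cos θ = 0.972370, sin θ = -0.233445 (intermediates below are computed at full precision and shown rounded to 5 d.p.)
v1: (-3,5) → rotate → (-1.74988,5.56219) → ×s → (-2.74493,8.72505) → (-2.74,8.73)
v2: (1,-3.5) → rotate → (0.15531,-3.63674) → ×s → (0.24363,-5.70472) → (0.24,-5.70)
v3: (2,-4.5) → rotate → (0.89424,-4.84256) → ×s → (1.40273,-7.59621) → (1.40,-7.60)
v4: (3,-5) → rotate → (1.74988,-5.56219) → ×s → (2.74493,-8.72505) → (2.74,-8.73)
v5: (4.5,-4.5) → rotate → (3.32516,-5.42617) → ×s → (5.21597,-8.51169) → (5.22,-8.51)
v6: (4.5,4) → rotate → (5.30945,2.83898) → ×s → (8.32859,4.45332) → (8.33,4.45)

Cross-section at z=4.5: (-2.74,8.73) (0.24,-5.70) (1.40,-7.60) (2.74,-8.73) (5.22,-8.51) (8.33,4.45)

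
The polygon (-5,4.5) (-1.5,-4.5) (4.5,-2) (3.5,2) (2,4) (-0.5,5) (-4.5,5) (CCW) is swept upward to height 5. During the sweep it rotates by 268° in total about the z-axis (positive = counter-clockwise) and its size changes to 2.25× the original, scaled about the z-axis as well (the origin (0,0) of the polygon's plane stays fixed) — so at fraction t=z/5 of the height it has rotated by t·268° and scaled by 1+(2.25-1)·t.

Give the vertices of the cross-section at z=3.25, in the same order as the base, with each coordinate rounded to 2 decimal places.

t = z/height = 3.25/5 = 0.65
s = 1 + (scale-1)·z/height = 1 + (2.25-1)·3.25/5 = 1.812500
θ = twist·z/height = 268°·3.25/5 = 174.2000° = 3.040364 rad
cos θ = -0.994881, sin θ = 0.101056 (intermediates below are computed at full precision and shown rounded to 5 d.p.)
v1: (-5,4.5) → rotate → (4.51965,-4.98224) → ×s → (8.19187,-9.03032) → (8.19,-9.03)
v2: (-1.5,-4.5) → rotate → (1.94707,4.32538) → ×s → (3.52907,7.83975) → (3.53,7.84)
v3: (4.5,-2) → rotate → (-4.27485,2.44451) → ×s → (-7.74817,4.43068) → (-7.75,4.43)
v4: (3.5,2) → rotate → (-3.68420,-1.63606) → ×s → (-6.67760,-2.96537) → (-6.68,-2.97)
v5: (2,4) → rotate → (-2.39399,-3.77741) → ×s → (-4.33910,-6.84656) → (-4.34,-6.85)
v6: (-0.5,5) → rotate → (-0.00784,-5.02493) → ×s → (-0.01421,-9.10769) → (-0.01,-9.11)
v7: (-4.5,5) → rotate → (3.97168,-5.42916) → ×s → (7.19867,-9.84035) → (7.20,-9.84)

Cross-section at z=3.25: (8.19,-9.03) (3.53,7.84) (-7.75,4.43) (-6.68,-2.97) (-4.34,-6.85) (-0.01,-9.11) (7.20,-9.84)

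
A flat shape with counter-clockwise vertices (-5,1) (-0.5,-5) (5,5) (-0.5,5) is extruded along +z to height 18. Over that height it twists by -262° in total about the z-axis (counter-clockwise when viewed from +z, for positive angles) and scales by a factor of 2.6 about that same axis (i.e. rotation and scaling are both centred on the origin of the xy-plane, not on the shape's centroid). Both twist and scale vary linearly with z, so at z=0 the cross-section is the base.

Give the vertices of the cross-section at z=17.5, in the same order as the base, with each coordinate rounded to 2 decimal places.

t = z/height = 17.5/18 = 0.972222
s = 1 + (scale-1)·z/height = 1 + (2.6-1)·17.5/18 = 2.555556
θ = twist·z/height = -262°·17.5/18 = -254.7222° = -4.445741 rad
cos θ = -0.263499, sin θ = 0.964660 (intermediates below are computed at full precision and shown rounded to 5 d.p.)
v1: (-5,1) → rotate → (0.35283,-5.08680) → ×s → (0.90169,-12.99959) → (0.90,-13.00)
v2: (-0.5,-5) → rotate → (4.95505,0.83516) → ×s → (12.66290,2.13431) → (12.66,2.13)
v3: (5,5) → rotate → (-6.14079,3.50580) → ×s → (-15.69314,8.95928) → (-15.69,8.96)
v4: (-0.5,5) → rotate → (-4.69155,-1.79982) → ×s → (-11.98951,-4.59955) → (-11.99,-4.60)

Cross-section at z=17.5: (0.90,-13.00) (12.66,2.13) (-15.69,8.96) (-11.99,-4.60)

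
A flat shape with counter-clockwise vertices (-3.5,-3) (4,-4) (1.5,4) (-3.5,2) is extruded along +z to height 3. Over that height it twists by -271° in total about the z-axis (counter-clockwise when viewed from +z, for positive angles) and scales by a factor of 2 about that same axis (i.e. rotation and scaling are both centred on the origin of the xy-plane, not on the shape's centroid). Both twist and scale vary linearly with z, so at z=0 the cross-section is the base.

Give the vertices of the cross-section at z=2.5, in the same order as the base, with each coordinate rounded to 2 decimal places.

Cross-section at z=2.5: (8.42,-0.77) (0.15,10.37) (-7.18,-3.14) (1.84,-7.16)

t = z/height = 2.5/3 = 0.833333
s = 1 + (scale-1)·z/height = 1 + (2-1)·2.5/3 = 1.833333
θ = twist·z/height = -271°·2.5/3 = -225.8333° = -3.941535 rad
cos θ = -0.696748, sin θ = 0.717316 (intermediates below are computed at full precision and shown rounded to 5 d.p.)
v1: (-3.5,-3) → rotate → (4.59057,-0.42036) → ×s → (8.41604,-0.77066) → (8.42,-0.77)
v2: (4,-4) → rotate → (0.08227,5.65626) → ×s → (0.15083,10.36980) → (0.15,10.37)
v3: (1.5,4) → rotate → (-3.91439,-1.71102) → ×s → (-7.17637,-3.13687) → (-7.18,-3.14)
v4: (-3.5,2) → rotate → (1.00399,-3.90410) → ×s → (1.84064,-7.15752) → (1.84,-7.16)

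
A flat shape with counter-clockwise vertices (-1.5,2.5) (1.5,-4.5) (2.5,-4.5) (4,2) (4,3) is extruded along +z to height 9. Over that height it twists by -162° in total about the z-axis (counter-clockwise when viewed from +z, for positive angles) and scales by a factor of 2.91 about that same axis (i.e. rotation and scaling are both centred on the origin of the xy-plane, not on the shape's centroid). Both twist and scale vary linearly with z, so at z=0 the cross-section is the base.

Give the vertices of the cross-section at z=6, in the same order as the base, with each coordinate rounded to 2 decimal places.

Cross-section at z=6: (6.46,1.49) (-10.78,-0.08) (-11.49,-2.24) (1.51,-10.05) (3.68,-10.76)

t = z/height = 6/9 = 0.666667
s = 1 + (scale-1)·z/height = 1 + (2.91-1)·6/9 = 2.273333
θ = twist·z/height = -162°·6/9 = -108.0000° = -1.884956 rad
cos θ = -0.309017, sin θ = -0.951057 (intermediates below are computed at full precision and shown rounded to 5 d.p.)
v1: (-1.5,2.5) → rotate → (2.84117,0.65404) → ×s → (6.45892,1.48686) → (6.46,1.49)
v2: (1.5,-4.5) → rotate → (-4.74328,-0.03601) → ×s → (-10.78306,-0.08186) → (-10.78,-0.08)
v3: (2.5,-4.5) → rotate → (-5.05230,-0.98706) → ×s → (-11.48555,-2.24393) → (-11.49,-2.24)
v4: (4,2) → rotate → (0.66605,-4.42226) → ×s → (1.51414,-10.05327) → (1.51,-10.05)
v5: (4,3) → rotate → (1.61710,-4.73128) → ×s → (3.67621,-10.75577) → (3.68,-10.76)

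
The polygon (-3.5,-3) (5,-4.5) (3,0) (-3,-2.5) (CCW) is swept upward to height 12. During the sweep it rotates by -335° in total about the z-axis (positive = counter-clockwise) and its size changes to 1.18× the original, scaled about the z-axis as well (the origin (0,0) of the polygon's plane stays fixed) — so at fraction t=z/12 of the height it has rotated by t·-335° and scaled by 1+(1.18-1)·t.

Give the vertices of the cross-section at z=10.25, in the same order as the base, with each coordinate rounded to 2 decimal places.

t = z/height = 10.25/12 = 0.854167
s = 1 + (scale-1)·z/height = 1 + (1.18-1)·10.25/12 = 1.153750
θ = twist·z/height = -335°·10.25/12 = -286.1458° = -4.994187 rad
cos θ = 0.278083, sin θ = 0.960557 (intermediates below are computed at full precision and shown rounded to 5 d.p.)
v1: (-3.5,-3) → rotate → (1.90838,-4.19620) → ×s → (2.20179,-4.84136) → (2.20,-4.84)
v2: (5,-4.5) → rotate → (5.71292,3.55141) → ×s → (6.59128,4.09744) → (6.59,4.10)
v3: (3,0) → rotate → (0.83425,2.88167) → ×s → (0.96252,3.32473) → (0.96,3.32)
v4: (-3,-2.5) → rotate → (1.56714,-3.57688) → ×s → (1.80809,-4.12682) → (1.81,-4.13)

Cross-section at z=10.25: (2.20,-4.84) (6.59,4.10) (0.96,3.32) (1.81,-4.13)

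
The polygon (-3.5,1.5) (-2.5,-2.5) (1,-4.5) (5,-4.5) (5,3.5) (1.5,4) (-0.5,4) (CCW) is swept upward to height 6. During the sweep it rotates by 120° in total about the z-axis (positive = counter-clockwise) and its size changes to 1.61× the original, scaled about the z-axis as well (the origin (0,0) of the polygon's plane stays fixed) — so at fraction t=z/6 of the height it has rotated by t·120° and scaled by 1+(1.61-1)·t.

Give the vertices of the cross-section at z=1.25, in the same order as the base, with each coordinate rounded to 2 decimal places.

t = z/height = 1.25/6 = 0.208333
s = 1 + (scale-1)·z/height = 1 + (1.61-1)·1.25/6 = 1.127083
θ = twist·z/height = 120°·1.25/6 = 25.0000° = 0.436332 rad
cos θ = 0.906308, sin θ = 0.422618 (intermediates below are computed at full precision and shown rounded to 5 d.p.)
v1: (-3.5,1.5) → rotate → (-3.80600,-0.11970) → ×s → (-4.28968,-0.13491) → (-4.29,-0.13)
v2: (-2.5,-2.5) → rotate → (-1.20922,-3.32232) → ×s → (-1.36290,-3.74453) → (-1.36,-3.74)
v3: (1,-4.5) → rotate → (2.80809,-3.65577) → ×s → (3.16495,-4.12035) → (3.16,-4.12)
v4: (5,-4.5) → rotate → (6.43332,-1.96529) → ×s → (7.25089,-2.21505) → (7.25,-2.22)
v5: (5,3.5) → rotate → (3.05238,5.28517) → ×s → (3.44028,5.95683) → (3.44,5.96)
v6: (1.5,4) → rotate → (-0.33101,4.25916) → ×s → (-0.37308,4.80043) → (-0.37,4.80)
v7: (-0.5,4) → rotate → (-2.14363,3.41392) → ×s → (-2.41605,3.84777) → (-2.42,3.85)

Cross-section at z=1.25: (-4.29,-0.13) (-1.36,-3.74) (3.16,-4.12) (7.25,-2.22) (3.44,5.96) (-0.37,4.80) (-2.42,3.85)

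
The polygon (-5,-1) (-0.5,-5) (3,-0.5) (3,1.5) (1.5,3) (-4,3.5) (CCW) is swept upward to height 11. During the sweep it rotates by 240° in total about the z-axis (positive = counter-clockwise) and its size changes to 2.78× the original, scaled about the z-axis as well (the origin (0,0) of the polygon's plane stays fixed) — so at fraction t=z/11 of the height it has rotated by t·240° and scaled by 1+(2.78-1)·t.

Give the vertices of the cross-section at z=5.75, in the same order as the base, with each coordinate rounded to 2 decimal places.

Cross-section at z=5.75: (7.17,-6.74) (8.42,4.81) (-2.57,5.28) (-5.72,3.04) (-6.40,-1.00) (-1.02,-10.21)

t = z/height = 5.75/11 = 0.522727
s = 1 + (scale-1)·z/height = 1 + (2.78-1)·5.75/11 = 1.930455
θ = twist·z/height = 240°·5.75/11 = 125.4545° = 2.189595 rad
cos θ = -0.580057, sin θ = 0.814576 (intermediates below are computed at full precision and shown rounded to 5 d.p.)
v1: (-5,-1) → rotate → (3.71486,-3.49282) → ×s → (7.17137,-6.74274) → (7.17,-6.74)
v2: (-0.5,-5) → rotate → (4.36291,2.49300) → ×s → (8.42240,4.81262) → (8.42,4.81)
v3: (3,-0.5) → rotate → (-1.33288,2.73376) → ×s → (-2.57307,5.27739) → (-2.57,5.28)
v4: (3,1.5) → rotate → (-2.96203,1.57364) → ×s → (-5.71807,3.03785) → (-5.72,3.04)
v5: (1.5,3) → rotate → (-3.31381,-0.51831) → ×s → (-6.39717,-1.00057) → (-6.40,-1.00)
v6: (-4,3.5) → rotate → (-0.53079,-5.28850) → ×s → (-1.02466,-10.20921) → (-1.02,-10.21)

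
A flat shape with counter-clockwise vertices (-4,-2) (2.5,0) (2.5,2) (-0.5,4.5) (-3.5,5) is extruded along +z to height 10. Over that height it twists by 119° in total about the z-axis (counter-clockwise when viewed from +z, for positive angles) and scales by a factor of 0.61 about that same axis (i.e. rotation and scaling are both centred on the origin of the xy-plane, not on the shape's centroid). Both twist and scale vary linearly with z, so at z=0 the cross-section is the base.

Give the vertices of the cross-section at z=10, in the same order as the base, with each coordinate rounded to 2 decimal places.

t = z/height = 10/10 = 1
s = 1 + (scale-1)·z/height = 1 + (0.61-1)·10/10 = 0.610000
θ = twist·z/height = 119°·10/10 = 119.0000° = 2.076942 rad
cos θ = -0.484810, sin θ = 0.874620 (intermediates below are computed at full precision and shown rounded to 5 d.p.)
v1: (-4,-2) → rotate → (3.68848,-2.52886) → ×s → (2.24997,-1.54260) → (2.25,-1.54)
v2: (2.5,0) → rotate → (-1.21202,2.18655) → ×s → (-0.73933,1.33380) → (-0.74,1.33)
v3: (2.5,2) → rotate → (-2.96126,1.21693) → ×s → (-1.80637,0.74233) → (-1.81,0.74)
v4: (-0.5,4.5) → rotate → (-3.69338,-2.61895) → ×s → (-2.25296,-1.59756) → (-2.25,-1.60)
v5: (-3.5,5) → rotate → (-2.67626,-5.48522) → ×s → (-1.63252,-3.34598) → (-1.63,-3.35)

Cross-section at z=10: (2.25,-1.54) (-0.74,1.33) (-1.81,0.74) (-2.25,-1.60) (-1.63,-3.35)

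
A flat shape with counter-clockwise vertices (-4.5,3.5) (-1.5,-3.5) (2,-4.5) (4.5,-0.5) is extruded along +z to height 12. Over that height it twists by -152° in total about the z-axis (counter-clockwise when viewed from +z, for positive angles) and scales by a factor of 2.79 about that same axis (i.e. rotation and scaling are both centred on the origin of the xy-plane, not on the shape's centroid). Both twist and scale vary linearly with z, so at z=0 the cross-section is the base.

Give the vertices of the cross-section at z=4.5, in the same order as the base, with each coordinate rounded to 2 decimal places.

Cross-section at z=4.5: (0.81,9.49) (-6.27,-1.08) (-4.49,-6.90) (3.40,-6.76)

t = z/height = 4.5/12 = 0.375
s = 1 + (scale-1)·z/height = 1 + (2.79-1)·4.5/12 = 1.671250
θ = twist·z/height = -152°·4.5/12 = -57.0000° = -0.994838 rad
cos θ = 0.544639, sin θ = -0.838671 (intermediates below are computed at full precision and shown rounded to 5 d.p.)
v1: (-4.5,3.5) → rotate → (0.48447,5.68025) → ×s → (0.80967,9.49312) → (0.81,9.49)
v2: (-1.5,-3.5) → rotate → (-3.75231,-0.64823) → ×s → (-6.27104,-1.08336) → (-6.27,-1.08)
v3: (2,-4.5) → rotate → (-2.68474,-4.12822) → ×s → (-4.48687,-6.89928) → (-4.49,-6.90)
v4: (4.5,-0.5) → rotate → (2.03154,-4.04634) → ×s → (3.39521,-6.76244) → (3.40,-6.76)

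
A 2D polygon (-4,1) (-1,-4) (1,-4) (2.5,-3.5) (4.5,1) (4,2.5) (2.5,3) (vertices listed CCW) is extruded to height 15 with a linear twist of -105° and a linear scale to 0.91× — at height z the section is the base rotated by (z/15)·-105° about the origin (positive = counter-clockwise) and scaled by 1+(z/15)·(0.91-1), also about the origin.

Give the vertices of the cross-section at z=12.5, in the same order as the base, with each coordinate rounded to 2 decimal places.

t = z/height = 12.5/15 = 0.833333
s = 1 + (scale-1)·z/height = 1 + (0.91-1)·12.5/15 = 0.925000
θ = twist·z/height = -105°·12.5/15 = -87.5000° = -1.527163 rad
cos θ = 0.043619, sin θ = -0.999048 (intermediates below are computed at full precision and shown rounded to 5 d.p.)
v1: (-4,1) → rotate → (0.82457,4.03981) → ×s → (0.76273,3.73683) → (0.76,3.74)
v2: (-1,-4) → rotate → (-4.03981,0.82457) → ×s → (-3.73683,0.76273) → (-3.74,0.76)
v3: (1,-4) → rotate → (-3.95257,-1.17353) → ×s → (-3.65613,-1.08551) → (-3.66,-1.09)
v4: (2.5,-3.5) → rotate → (-3.38762,-2.65029) → ×s → (-3.13355,-2.45152) → (-3.13,-2.45)
v5: (4.5,1) → rotate → (1.19534,-4.45210) → ×s → (1.10569,-4.11819) → (1.11,-4.12)
v6: (4,2.5) → rotate → (2.67210,-3.88714) → ×s → (2.47169,-3.59561) → (2.47,-3.60)
v7: (2.5,3) → rotate → (3.10619,-2.36676) → ×s → (2.87323,-2.18926) → (2.87,-2.19)

Cross-section at z=12.5: (0.76,3.74) (-3.74,0.76) (-3.66,-1.09) (-3.13,-2.45) (1.11,-4.12) (2.47,-3.60) (2.87,-2.19)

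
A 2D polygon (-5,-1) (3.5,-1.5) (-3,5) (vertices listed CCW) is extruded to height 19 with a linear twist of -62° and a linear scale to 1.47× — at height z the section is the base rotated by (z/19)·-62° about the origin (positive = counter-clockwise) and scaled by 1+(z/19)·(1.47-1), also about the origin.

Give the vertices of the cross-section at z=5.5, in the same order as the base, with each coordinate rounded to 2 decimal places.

t = z/height = 5.5/19 = 0.289474
s = 1 + (scale-1)·z/height = 1 + (1.47-1)·5.5/19 = 1.136053
θ = twist·z/height = -62°·5.5/19 = -17.9474° = -0.313241 rad
cos θ = 0.951340, sin θ = -0.308143 (intermediates below are computed at full precision and shown rounded to 5 d.p.)
v1: (-5,-1) → rotate → (-5.06484,0.58938) → ×s → (-5.75393,0.66956) → (-5.75,0.67)
v2: (3.5,-1.5) → rotate → (2.86748,-2.50551) → ×s → (3.25760,-2.84639) → (3.26,-2.85)
v3: (-3,5) → rotate → (-1.31330,5.68113) → ×s → (-1.49198,6.45406) → (-1.49,6.45)

Cross-section at z=5.5: (-5.75,0.67) (3.26,-2.85) (-1.49,6.45)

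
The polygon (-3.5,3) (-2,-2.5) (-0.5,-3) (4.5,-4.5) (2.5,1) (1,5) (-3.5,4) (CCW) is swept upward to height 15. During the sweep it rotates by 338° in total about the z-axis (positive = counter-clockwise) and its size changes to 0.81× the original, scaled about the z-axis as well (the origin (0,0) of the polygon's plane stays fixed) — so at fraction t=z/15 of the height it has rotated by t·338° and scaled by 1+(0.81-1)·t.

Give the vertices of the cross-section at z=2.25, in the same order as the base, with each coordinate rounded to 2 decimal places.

t = z/height = 2.25/15 = 0.15
s = 1 + (scale-1)·z/height = 1 + (0.81-1)·2.25/15 = 0.971500
θ = twist·z/height = 338°·2.25/15 = 50.7000° = 0.884882 rad
cos θ = 0.633381, sin θ = 0.773840 (intermediates below are computed at full precision and shown rounded to 5 d.p.)
v1: (-3.5,3) → rotate → (-4.53835,-0.80830) → ×s → (-4.40901,-0.78526) → (-4.41,-0.79)
v2: (-2,-2.5) → rotate → (0.66784,-3.13113) → ×s → (0.64881,-3.04190) → (0.65,-3.04)
v3: (-0.5,-3) → rotate → (2.00483,-2.28706) → ×s → (1.94769,-2.22188) → (1.95,-2.22)
v4: (4.5,-4.5) → rotate → (6.33249,0.63207) → ×s → (6.15202,0.61405) → (6.15,0.61)
v5: (2.5,1) → rotate → (0.80961,2.56798) → ×s → (0.78654,2.49479) → (0.79,2.49)
v6: (1,5) → rotate → (-3.23582,3.94074) → ×s → (-3.14360,3.82843) → (-3.14,3.83)
v7: (-3.5,4) → rotate → (-5.31219,-0.17492) → ×s → (-5.16080,-0.16993) → (-5.16,-0.17)

Cross-section at z=2.25: (-4.41,-0.79) (0.65,-3.04) (1.95,-2.22) (6.15,0.61) (0.79,2.49) (-3.14,3.83) (-5.16,-0.17)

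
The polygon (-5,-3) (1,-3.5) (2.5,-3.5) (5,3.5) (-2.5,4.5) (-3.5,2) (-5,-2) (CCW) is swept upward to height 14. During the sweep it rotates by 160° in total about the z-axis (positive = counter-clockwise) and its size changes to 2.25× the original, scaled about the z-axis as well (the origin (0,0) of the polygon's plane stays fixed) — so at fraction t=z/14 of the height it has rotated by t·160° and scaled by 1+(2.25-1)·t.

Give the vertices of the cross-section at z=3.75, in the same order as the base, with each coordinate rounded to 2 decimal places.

Cross-section at z=3.75: (-2.17,-7.48) (4.16,-2.52) (5.62,-1.15) (1.71,7.96) (-6.53,2.13) (-5.24,-1.22) (-3.08,-6.50)

t = z/height = 3.75/14 = 0.267857
s = 1 + (scale-1)·z/height = 1 + (2.25-1)·3.75/14 = 1.334821
θ = twist·z/height = 160°·3.75/14 = 42.8571° = 0.747998 rad
cos θ = 0.733052, sin θ = 0.680173 (intermediates below are computed at full precision and shown rounded to 5 d.p.)
v1: (-5,-3) → rotate → (-1.62474,-5.60002) → ×s → (-2.16874,-7.47503) → (-2.17,-7.48)
v2: (1,-3.5) → rotate → (3.11366,-1.88551) → ×s → (4.15618,-2.51682) → (4.16,-2.52)
v3: (2.5,-3.5) → rotate → (4.21323,-0.86525) → ×s → (5.62392,-1.15495) → (5.62,-1.15)
v4: (5,3.5) → rotate → (1.28465,5.96655) → ×s → (1.71478,7.96427) → (1.71,7.96)
v5: (-2.5,4.5) → rotate → (-4.89341,1.59830) → ×s → (-6.53182,2.13345) → (-6.53,2.13)
v6: (-3.5,2) → rotate → (-3.92603,-0.91450) → ×s → (-5.24055,-1.22070) → (-5.24,-1.22)
v7: (-5,-2) → rotate → (-2.30491,-4.86697) → ×s → (-3.07665,-6.49653) → (-3.08,-6.50)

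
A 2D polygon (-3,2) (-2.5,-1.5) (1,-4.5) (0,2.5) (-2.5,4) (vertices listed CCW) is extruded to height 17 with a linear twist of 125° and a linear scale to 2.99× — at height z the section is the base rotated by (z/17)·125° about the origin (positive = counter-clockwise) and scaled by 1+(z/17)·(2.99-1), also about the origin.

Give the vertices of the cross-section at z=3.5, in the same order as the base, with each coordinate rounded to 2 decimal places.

Cross-section at z=3.5: (-5.03,0.70) (-2.26,-3.44) (4.02,-5.10) (-1.53,3.17) (-5.62,3.55)

t = z/height = 3.5/17 = 0.205882
s = 1 + (scale-1)·z/height = 1 + (2.99-1)·3.5/17 = 1.409706
θ = twist·z/height = 125°·3.5/17 = 25.7353° = 0.449166 rad
cos θ = 0.900810, sin θ = 0.434214 (intermediates below are computed at full precision and shown rounded to 5 d.p.)
v1: (-3,2) → rotate → (-3.57086,0.49898) → ×s → (-5.03386,0.70341) → (-5.03,0.70)
v2: (-2.5,-1.5) → rotate → (-1.60070,-2.43675) → ×s → (-2.25652,-3.43510) → (-2.26,-3.44)
v3: (1,-4.5) → rotate → (2.85477,-3.61943) → ×s → (4.02439,-5.10233) → (4.02,-5.10)
v4: (0,2.5) → rotate → (-1.08554,2.25202) → ×s → (-1.53029,3.17469) → (-1.53,3.17)
v5: (-2.5,4) → rotate → (-3.98888,2.51770) → ×s → (-5.62315,3.54922) → (-5.62,3.55)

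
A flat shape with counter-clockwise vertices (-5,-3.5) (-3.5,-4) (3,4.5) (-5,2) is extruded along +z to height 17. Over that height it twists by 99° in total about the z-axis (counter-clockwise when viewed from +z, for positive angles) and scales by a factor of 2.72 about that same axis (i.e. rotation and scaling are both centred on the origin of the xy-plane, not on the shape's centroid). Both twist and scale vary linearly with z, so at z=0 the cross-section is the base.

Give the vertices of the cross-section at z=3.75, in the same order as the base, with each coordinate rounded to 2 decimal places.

Cross-section at z=3.75: (-4.61,-7.05) (-2.43,-6.92) (1.53,7.30) (-7.43,0.00)

t = z/height = 3.75/17 = 0.220588
s = 1 + (scale-1)·z/height = 1 + (2.72-1)·3.75/17 = 1.379412
θ = twist·z/height = 99°·3.75/17 = 21.8382° = 0.381149 rad
cos θ = 0.928238, sin θ = 0.371987 (intermediates below are computed at full precision and shown rounded to 5 d.p.)
v1: (-5,-3.5) → rotate → (-3.33923,-5.10877) → ×s → (-4.60618,-7.04710) → (-4.61,-7.05)
v2: (-3.5,-4) → rotate → (-1.76088,-5.01491) → ×s → (-2.42898,-6.91762) → (-2.43,-6.92)
v3: (3,4.5) → rotate → (1.11077,5.29303) → ×s → (1.53221,7.30127) → (1.53,7.30)
v4: (-5,2) → rotate → (-5.38516,-0.00346) → ×s → (-7.42836,-0.00477) → (-7.43,0.00)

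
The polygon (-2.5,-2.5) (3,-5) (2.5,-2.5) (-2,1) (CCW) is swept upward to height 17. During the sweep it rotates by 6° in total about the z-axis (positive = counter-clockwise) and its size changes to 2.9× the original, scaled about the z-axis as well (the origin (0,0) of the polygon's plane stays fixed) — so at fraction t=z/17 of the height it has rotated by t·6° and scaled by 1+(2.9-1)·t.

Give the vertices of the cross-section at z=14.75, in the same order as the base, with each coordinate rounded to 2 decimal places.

Cross-section at z=14.75: (-5.99,-7.19) (9.11,-12.47) (7.19,-5.99) (-5.52,2.16)

t = z/height = 14.75/17 = 0.867647
s = 1 + (scale-1)·z/height = 1 + (2.9-1)·14.75/17 = 2.648529
θ = twist·z/height = 6°·14.75/17 = 5.2059° = 0.090860 rad
cos θ = 0.995875, sin θ = 0.090735 (intermediates below are computed at full precision and shown rounded to 5 d.p.)
v1: (-2.5,-2.5) → rotate → (-2.26285,-2.71652) → ×s → (-5.99323,-7.19480) → (-5.99,-7.19)
v2: (3,-5) → rotate → (3.44130,-4.70717) → ×s → (9.11438,-12.46708) → (9.11,-12.47)
v3: (2.5,-2.5) → rotate → (2.71652,-2.26285) → ×s → (7.19480,-5.99323) → (7.19,-5.99)
v4: (-2,1) → rotate → (-2.08249,0.81441) → ×s → (-5.51552,2.15698) → (-5.52,2.16)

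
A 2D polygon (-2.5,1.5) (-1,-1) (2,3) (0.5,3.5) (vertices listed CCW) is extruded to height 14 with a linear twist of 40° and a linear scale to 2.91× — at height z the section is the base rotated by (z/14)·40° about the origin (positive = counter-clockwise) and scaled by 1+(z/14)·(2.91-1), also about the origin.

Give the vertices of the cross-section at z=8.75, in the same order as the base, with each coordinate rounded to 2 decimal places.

t = z/height = 8.75/14 = 0.625
s = 1 + (scale-1)·z/height = 1 + (2.91-1)·8.75/14 = 2.193750
θ = twist·z/height = 40°·8.75/14 = 25.0000° = 0.436332 rad
cos θ = 0.906308, sin θ = 0.422618 (intermediates below are computed at full precision and shown rounded to 5 d.p.)
v1: (-2.5,1.5) → rotate → (-2.89970,0.30292) → ×s → (-6.36121,0.66452) → (-6.36,0.66)
v2: (-1,-1) → rotate → (-0.48369,-1.32893) → ×s → (-1.06109,-2.91533) → (-1.06,-2.92)
v3: (2,3) → rotate → (0.54476,3.56416) → ×s → (1.19507,7.81888) → (1.20,7.82)
v4: (0.5,3.5) → rotate → (-1.02601,3.38339) → ×s → (-2.25081,7.42230) → (-2.25,7.42)

Cross-section at z=8.75: (-6.36,0.66) (-1.06,-2.92) (1.20,7.82) (-2.25,7.42)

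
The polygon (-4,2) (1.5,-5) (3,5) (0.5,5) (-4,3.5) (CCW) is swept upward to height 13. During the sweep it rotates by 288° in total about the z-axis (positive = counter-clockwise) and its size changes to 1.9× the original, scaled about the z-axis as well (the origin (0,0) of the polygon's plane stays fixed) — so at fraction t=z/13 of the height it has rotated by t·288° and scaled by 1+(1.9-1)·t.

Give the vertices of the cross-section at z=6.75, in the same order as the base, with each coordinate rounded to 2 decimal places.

t = z/height = 6.75/13 = 0.519231
s = 1 + (scale-1)·z/height = 1 + (1.9-1)·6.75/13 = 1.467308
θ = twist·z/height = 288°·6.75/13 = 149.5385° = 2.609939 rad
cos θ = -0.861970, sin θ = 0.506960 (intermediates below are computed at full precision and shown rounded to 5 d.p.)
v1: (-4,2) → rotate → (2.43396,-3.75178) → ×s → (3.57137,-5.50501) → (3.57,-5.51)
v2: (1.5,-5) → rotate → (1.24184,5.07029) → ×s → (1.82217,7.43967) → (1.82,7.44)
v3: (3,5) → rotate → (-5.12071,-2.78897) → ×s → (-7.51365,-4.09228) → (-7.51,-4.09)
v4: (0.5,5) → rotate → (-2.96578,-4.05637) → ×s → (-4.35172,-5.95194) → (-4.35,-5.95)
v5: (-4,3.5) → rotate → (1.67352,-5.04473) → ×s → (2.45557,-7.40218) → (2.46,-7.40)

Cross-section at z=6.75: (3.57,-5.51) (1.82,7.44) (-7.51,-4.09) (-4.35,-5.95) (2.46,-7.40)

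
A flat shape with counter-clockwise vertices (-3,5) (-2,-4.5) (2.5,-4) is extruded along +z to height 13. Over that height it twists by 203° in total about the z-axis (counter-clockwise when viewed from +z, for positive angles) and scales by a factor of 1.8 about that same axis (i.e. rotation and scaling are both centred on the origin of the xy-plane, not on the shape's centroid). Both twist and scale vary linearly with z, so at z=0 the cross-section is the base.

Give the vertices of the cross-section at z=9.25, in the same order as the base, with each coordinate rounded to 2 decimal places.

Cross-section at z=9.25: (-0.73,-9.12) (6.66,3.92) (0.46,7.39)

t = z/height = 9.25/13 = 0.711538
s = 1 + (scale-1)·z/height = 1 + (1.8-1)·9.25/13 = 1.569231
θ = twist·z/height = 203°·9.25/13 = 144.4423° = 2.520994 rad
cos θ = -0.813530, sin θ = 0.581522 (intermediates below are computed at full precision and shown rounded to 5 d.p.)
v1: (-3,5) → rotate → (-0.46702,-5.81222) → ×s → (-0.73286,-9.12071) → (-0.73,-9.12)
v2: (-2,-4.5) → rotate → (4.24391,2.49784) → ×s → (6.65968,3.91969) → (6.66,3.92)
v3: (2.5,-4) → rotate → (0.29226,4.70793) → ×s → (0.45863,7.38782) → (0.46,7.39)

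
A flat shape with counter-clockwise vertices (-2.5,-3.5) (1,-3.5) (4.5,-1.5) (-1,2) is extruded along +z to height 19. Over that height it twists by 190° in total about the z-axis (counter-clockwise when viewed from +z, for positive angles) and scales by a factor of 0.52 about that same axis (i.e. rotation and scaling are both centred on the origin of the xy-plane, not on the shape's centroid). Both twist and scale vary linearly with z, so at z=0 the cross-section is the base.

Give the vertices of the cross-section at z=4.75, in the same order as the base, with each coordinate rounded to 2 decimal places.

Cross-section at z=4.75: (0.78,-3.70) (2.87,-1.43) (3.65,2.03) (-1.89,0.54)

t = z/height = 4.75/19 = 0.25
s = 1 + (scale-1)·z/height = 1 + (0.52-1)·4.75/19 = 0.880000
θ = twist·z/height = 190°·4.75/19 = 47.5000° = 0.829031 rad
cos θ = 0.675590, sin θ = 0.737277 (intermediates below are computed at full precision and shown rounded to 5 d.p.)
v1: (-2.5,-3.5) → rotate → (0.89150,-4.20776) → ×s → (0.78452,-3.70283) → (0.78,-3.70)
v2: (1,-3.5) → rotate → (3.25606,-1.62729) → ×s → (2.86533,-1.43201) → (2.87,-1.43)
v3: (4.5,-1.5) → rotate → (4.14607,2.30436) → ×s → (3.64854,2.02784) → (3.65,2.03)
v4: (-1,2) → rotate → (-2.15014,0.61390) → ×s → (-1.89213,0.54023) → (-1.89,0.54)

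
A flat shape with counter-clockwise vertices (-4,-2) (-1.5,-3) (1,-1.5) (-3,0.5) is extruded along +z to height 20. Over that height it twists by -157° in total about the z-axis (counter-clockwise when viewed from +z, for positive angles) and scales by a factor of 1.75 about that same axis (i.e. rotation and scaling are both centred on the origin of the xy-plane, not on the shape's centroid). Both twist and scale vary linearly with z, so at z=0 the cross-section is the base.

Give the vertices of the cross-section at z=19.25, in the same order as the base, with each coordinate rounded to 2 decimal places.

t = z/height = 19.25/20 = 0.9625
s = 1 + (scale-1)·z/height = 1 + (1.75-1)·19.25/20 = 1.721875
θ = twist·z/height = -157°·19.25/20 = -151.1125° = -2.637411 rad
cos θ = -0.875570, sin θ = -0.483091 (intermediates below are computed at full precision and shown rounded to 5 d.p.)
v1: (-4,-2) → rotate → (2.53610,3.68351) → ×s → (4.36684,6.34254) → (4.37,6.34)
v2: (-1.5,-3) → rotate → (-0.13592,3.35135) → ×s → (-0.23404,5.77060) → (-0.23,5.77)
v3: (1,-1.5) → rotate → (-1.60021,0.83026) → ×s → (-2.75536,1.42961) → (-2.76,1.43)
v4: (-3,0.5) → rotate → (2.86826,1.01149) → ×s → (4.93878,1.74166) → (4.94,1.74)

Cross-section at z=19.25: (4.37,6.34) (-0.23,5.77) (-2.76,1.43) (4.94,1.74)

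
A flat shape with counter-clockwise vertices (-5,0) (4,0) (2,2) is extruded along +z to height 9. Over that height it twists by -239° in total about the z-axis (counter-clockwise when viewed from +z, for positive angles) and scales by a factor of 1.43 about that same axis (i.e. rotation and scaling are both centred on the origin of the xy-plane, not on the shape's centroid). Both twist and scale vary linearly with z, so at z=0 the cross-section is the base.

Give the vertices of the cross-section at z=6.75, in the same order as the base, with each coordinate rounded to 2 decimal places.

Cross-section at z=6.75: (6.61,0.09) (-5.29,-0.07) (-2.61,-2.68)

t = z/height = 6.75/9 = 0.75
s = 1 + (scale-1)·z/height = 1 + (1.43-1)·6.75/9 = 1.322500
θ = twist·z/height = -239°·6.75/9 = -179.2500° = -3.128503 rad
cos θ = -0.999914, sin θ = -0.013090 (intermediates below are computed at full precision and shown rounded to 5 d.p.)
v1: (-5,0) → rotate → (4.99957,0.06545) → ×s → (6.61193,0.08655) → (6.61,0.09)
v2: (4,0) → rotate → (-3.99966,-0.05236) → ×s → (-5.28955,-0.06924) → (-5.29,-0.07)
v3: (2,2) → rotate → (-1.97365,-2.02601) → ×s → (-2.61015,-2.67940) → (-2.61,-2.68)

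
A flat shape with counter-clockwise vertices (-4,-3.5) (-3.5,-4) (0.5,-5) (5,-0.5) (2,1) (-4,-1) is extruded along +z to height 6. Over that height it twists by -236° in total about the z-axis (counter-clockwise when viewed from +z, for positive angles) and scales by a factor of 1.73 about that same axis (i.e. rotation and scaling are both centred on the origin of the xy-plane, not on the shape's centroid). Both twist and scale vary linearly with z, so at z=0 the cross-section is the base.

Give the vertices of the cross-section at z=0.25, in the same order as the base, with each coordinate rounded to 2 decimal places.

t = z/height = 0.25/6 = 0.0416667
s = 1 + (scale-1)·z/height = 1 + (1.73-1)·0.25/6 = 1.030417
θ = twist·z/height = -236°·0.25/6 = -9.8333° = -0.171624 rad
cos θ = 0.985309, sin θ = -0.170783 (intermediates below are computed at full precision and shown rounded to 5 d.p.)
v1: (-4,-3.5) → rotate → (-4.53897,-2.76545) → ×s → (-4.67703,-2.84957) → (-4.68,-2.85)
v2: (-3.5,-4) → rotate → (-4.13171,-3.34350) → ×s → (-4.25738,-3.44519) → (-4.26,-3.45)
v3: (0.5,-5) → rotate → (-0.36126,-5.01193) → ×s → (-0.37225,-5.16438) → (-0.37,-5.16)
v4: (5,-0.5) → rotate → (4.84115,-1.34657) → ×s → (4.98840,-1.38753) → (4.99,-1.39)
v5: (2,1) → rotate → (2.14140,0.64374) → ×s → (2.20653,0.66332) → (2.21,0.66)
v6: (-4,-1) → rotate → (-4.11202,-0.30218) → ×s → (-4.23709,-0.31137) → (-4.24,-0.31)

Cross-section at z=0.25: (-4.68,-2.85) (-4.26,-3.45) (-0.37,-5.16) (4.99,-1.39) (2.21,0.66) (-4.24,-0.31)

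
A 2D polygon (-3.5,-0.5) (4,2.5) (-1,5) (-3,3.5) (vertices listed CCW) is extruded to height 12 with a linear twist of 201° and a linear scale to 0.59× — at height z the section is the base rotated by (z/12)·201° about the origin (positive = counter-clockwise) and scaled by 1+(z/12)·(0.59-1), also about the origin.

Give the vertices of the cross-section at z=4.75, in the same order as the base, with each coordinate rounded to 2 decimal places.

Cross-section at z=4.75: (-0.12,-2.96) (-1.45,3.67) (-4.27,-0.07) (-3.34,-1.94)

t = z/height = 4.75/12 = 0.395833
s = 1 + (scale-1)·z/height = 1 + (0.59-1)·4.75/12 = 0.837708
θ = twist·z/height = 201°·4.75/12 = 79.5625° = 1.388628 rad
cos θ = 0.181163, sin θ = 0.983453 (intermediates below are computed at full precision and shown rounded to 5 d.p.)
v1: (-3.5,-0.5) → rotate → (-0.14234,-3.53267) → ×s → (-0.11924,-2.95934) → (-0.12,-2.96)
v2: (4,2.5) → rotate → (-1.73398,4.38672) → ×s → (-1.45257,3.67479) → (-1.45,3.67)
v3: (-1,5) → rotate → (-5.09843,-0.07764) → ×s → (-4.27100,-0.06504) → (-4.27,-0.07)
v4: (-3,3.5) → rotate → (-3.98557,-2.31629) → ×s → (-3.33875,-1.94037) → (-3.34,-1.94)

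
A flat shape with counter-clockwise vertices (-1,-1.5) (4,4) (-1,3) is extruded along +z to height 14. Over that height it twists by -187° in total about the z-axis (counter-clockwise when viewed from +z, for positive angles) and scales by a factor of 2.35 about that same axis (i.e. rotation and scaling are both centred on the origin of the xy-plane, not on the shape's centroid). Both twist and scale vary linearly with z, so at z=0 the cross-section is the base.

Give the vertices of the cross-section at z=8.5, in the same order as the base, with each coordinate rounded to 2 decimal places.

Cross-section at z=8.5: (-1.78,2.76) (3.77,-9.58) (5.73,-0.51)

t = z/height = 8.5/14 = 0.607143
s = 1 + (scale-1)·z/height = 1 + (2.35-1)·8.5/14 = 1.819643
θ = twist·z/height = -187°·8.5/14 = -113.5357° = -1.981572 rad
cos θ = -0.399321, sin θ = -0.916811 (intermediates below are computed at full precision and shown rounded to 5 d.p.)
v1: (-1,-1.5) → rotate → (-0.97590,1.51579) → ×s → (-1.77578,2.75820) → (-1.78,2.76)
v2: (4,4) → rotate → (2.06996,-5.26453) → ×s → (3.76659,-9.57956) → (3.77,-9.58)
v3: (-1,3) → rotate → (3.14975,-0.28115) → ×s → (5.73143,-0.51159) → (5.73,-0.51)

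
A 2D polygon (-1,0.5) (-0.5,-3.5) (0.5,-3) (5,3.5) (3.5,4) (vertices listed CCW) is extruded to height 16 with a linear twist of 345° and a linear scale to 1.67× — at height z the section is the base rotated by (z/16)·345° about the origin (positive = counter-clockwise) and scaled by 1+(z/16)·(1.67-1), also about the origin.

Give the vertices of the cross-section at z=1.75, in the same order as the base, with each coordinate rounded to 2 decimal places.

t = z/height = 1.75/16 = 0.109375
s = 1 + (scale-1)·z/height = 1 + (1.67-1)·1.75/16 = 1.073281
θ = twist·z/height = 345°·1.75/16 = 37.7344° = 0.658589 rad
cos θ = 0.790857, sin θ = 0.612002 (intermediates below are computed at full precision and shown rounded to 5 d.p.)
v1: (-1,0.5) → rotate → (-1.09686,-0.21657) → ×s → (-1.17724,-0.23244) → (-1.18,-0.23)
v2: (-0.5,-3.5) → rotate → (1.74658,-3.07400) → ×s → (1.87457,-3.29927) → (1.87,-3.30)
v3: (0.5,-3) → rotate → (2.23143,-2.06657) → ×s → (2.39496,-2.21801) → (2.39,-2.22)
v4: (5,3.5) → rotate → (1.81228,5.82801) → ×s → (1.94508,6.25509) → (1.95,6.26)
v5: (3.5,4) → rotate → (0.31999,5.30543) → ×s → (0.34344,5.69422) → (0.34,5.69)

Cross-section at z=1.75: (-1.18,-0.23) (1.87,-3.30) (2.39,-2.22) (1.95,6.26) (0.34,5.69)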